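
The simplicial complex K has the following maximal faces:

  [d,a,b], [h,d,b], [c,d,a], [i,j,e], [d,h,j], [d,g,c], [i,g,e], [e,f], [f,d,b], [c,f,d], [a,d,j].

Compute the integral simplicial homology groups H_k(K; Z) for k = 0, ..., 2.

We work with the vertex ordering a < b < c < d < e < f < g < h < i < j. The simplices of K, each written with vertices in increasing order, are:

  0-simplices (10): a, b, c, d, e, f, g, h, i, j
  1-simplices (21): ab, ac, ad, aj, bd, bf, bh, cd, cf, cg, df, dg, dh, dj, ef, eg, ei, ej, gi, hj, ij
  2-simplices (10): abd, acd, adj, bdf, bdh, cdf, cdg, dhj, egi, eij

giving chain groups C_0 ≅ Z^10, C_1 ≅ Z^21, C_2 ≅ Z^10.

∂_1: C_1 → C_0 maps an edge to its endpoints' difference, ∂[p,q] = q − p. For instance
  ∂cd = d − c.
The resulting 10×21 matrix has rank 9, and its Smith normal form has invariant factors (1,1,1,1,1,1,1,1,1).

∂_2: C_2 → C_1 sends each 2-simplex [p,q,r] to [q,r] − [p,r] + [p,q]. For instance
  ∂bdf = df − bf + bd,
  ∂adj = dj − aj + ad.
The resulting 21×10 matrix has rank 10, and its Smith normal form has invariant factors (1,1,1,1,1,1,1,1,1,1).

Computing H_k = (kernel of ∂_k) / (image of ∂_{k+1}):

  H_0: rank C_0 − rank ∂_1 = 10 − 9 = 1, and the invariant factors of ∂_1 are all 1, so H_0 = Z.
  H_1: rank ker ∂_1 − rank ∂_2 = (21 − 9) − 10 = 2, and the invariant factors of ∂_2 are all 1, so H_1 = Z^2.
  H_2: rank ker ∂_2 − rank ∂_3 = (10 − 10) − 0 = 0, and there is no ∂_3, so H_2 = 0.

As a check, the Euler characteristic is 10 − 21 + 10 = -1, which agrees with 1 − 2 + 0 = -1.

H_0 ≅ Z,  H_1 ≅ Z^2,  H_2 = 0.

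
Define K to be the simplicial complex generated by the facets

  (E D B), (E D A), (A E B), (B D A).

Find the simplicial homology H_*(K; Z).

We work with the vertex ordering A < B < D < E. The simplices of K, each written with vertices in increasing order, are:

  0-simplices (4): A, B, D, E
  1-simplices (6): AB, AD, AE, BD, BE, DE
  2-simplices (4): ABD, ABE, ADE, BDE

giving chain groups C_0 ≅ Z^4, C_1 ≅ Z^6, C_2 ≅ Z^4.

∂_1: C_1 → C_0 is given by ∂[p,q] = [q] − [p].
The 4×6 boundary matrix has rank 3 and Smith normal form diag(1,1,1).

The boundary map ∂_2: C_2 → C_1 maps a triangle to the signed sum of its edges. For instance
  ∂BDE = DE − BE + BD,
  ∂ADE = DE − AE + AD.
As a 6×4 matrix over Z this has rank 3, with invariant factors (1,1,1).

Reading off H_k = ker ∂_k / im ∂_{k+1}:

  H_0: rank C_0 − rank ∂_1 = 4 − 3 = 1, and the invariant factors of ∂_1 are all 1, so H_0 = Z.
  H_1: rank ker ∂_1 − rank ∂_2 = (6 − 3) − 3 = 0, and the invariant factors of ∂_2 are all 1, so H_1 = 0.
  H_2: rank ker ∂_2 − rank ∂_3 = (4 − 3) − 0 = 1, and there is no ∂_3, so H_2 = Z.

H_0 ≅ Z,  H_1 = 0,  H_2 ≅ Z.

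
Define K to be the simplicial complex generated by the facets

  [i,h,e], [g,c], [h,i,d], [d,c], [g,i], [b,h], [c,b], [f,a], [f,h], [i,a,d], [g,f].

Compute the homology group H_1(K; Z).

H_1 ≅ Z^4.

We work with the vertex ordering a < b < c < d < e < f < g < h < i. The simplices of K, each written with vertices in increasing order, are:

  0-simplices (9): a, b, c, d, e, f, g, h, i
  1-simplices (15): ad, af, ai, bc, bh, cd, cg, dh, di, eh, ei, fg, fh, gi, hi
  2-simplices (3): adi, dhi, ehi

giving chain groups C_0 ≅ Z^9, C_1 ≅ Z^15, C_2 ≅ Z^3.

∂_1: C_1 → C_0 is given by ∂[p,q] = [q] − [p].
As a 9×15 matrix over Z this has rank 8, with invariant factors (1,1,1,1,1,1,1,1).

Boundary ∂_2: C_2 → C_1 sends each 2-simplex [p,q,r] to [q,r] − [p,r] + [p,q]. For instance
  ∂ehi = hi − ei + eh,
  ∂dhi = hi − di + dh.
The resulting 15×3 matrix has rank 3, and its Smith normal form has invariant factors (1,1,1).

Computing H_k = (kernel of ∂_k) / (image of ∂_{k+1}):

  H_1: rank ker ∂_1 − rank ∂_2 = (15 − 8) − 3 = 4, and the invariant factors of ∂_2 are all 1, so H_1 = Z^4.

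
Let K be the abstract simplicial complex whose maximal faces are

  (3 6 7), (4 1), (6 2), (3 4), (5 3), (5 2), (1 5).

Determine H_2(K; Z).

H_2 ≅ 0.

K has 7 vertices, 9 edges, 1 triangle.
rank ∂_2 = 1, rank ∂_3 = 0 ⇒ b_2 = 1 − 1 − 0 = 0. So H_2 ≅ 0.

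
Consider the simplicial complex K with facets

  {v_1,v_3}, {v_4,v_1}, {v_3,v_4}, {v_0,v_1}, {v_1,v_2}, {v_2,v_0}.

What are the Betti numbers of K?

b_0 = 1, b_1 = 2.

Take the total order v_0 < v_1 < v_2 < v_3 < v_4 on the vertex set. Then K (dimension 1) consists of the simplices:

  0-simplices (5): [v_0], [v_1], [v_2], [v_3], [v_4]
  1-simplices (6): [v_0,v_1], [v_0,v_2], [v_1,v_2], [v_1,v_3], [v_1,v_4], [v_3,v_4]

so the chain groups are C_0 ≅ Z^5, C_1 ≅ Z^6.

Boundary ∂_1: C_1 → C_0 sends each edge [p,q] (with p < q) to q − p.
The 5×6 boundary matrix has rank 4 and Smith normal form diag(1,1,1,1).

Reading off H_k = ker ∂_k / im ∂_{k+1}:

  H_0: rank C_0 − rank ∂_1 = 5 − 4 = 1, and the invariant factors of ∂_1 are all 1, so H_0 ≅ Z.
  H_1: rank ker ∂_1 − rank ∂_2 = (6 − 4) − 0 = 2, and there is no ∂_2, so H_1 ≅ Z^2.

Hence the Betti numbers are b_0 = 1, b_1 = 2.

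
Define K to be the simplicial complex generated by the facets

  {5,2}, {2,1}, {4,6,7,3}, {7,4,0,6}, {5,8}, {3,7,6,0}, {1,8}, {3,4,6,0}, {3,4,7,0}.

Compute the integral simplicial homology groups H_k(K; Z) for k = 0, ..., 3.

Order the vertices as 0 < 1 < 2 < 3 < 4 < 5 < 6 < 7 < 8. Listing each simplex with vertices in this order, K has dimension 3 with simplices:

  0-simplices (9): [0], [1], [2], [3], [4], [5], [6], [7], [8]
  1-simplices (14): [0,3], [0,4], [0,6], [0,7], [1,2], [1,8], [2,5], [3,4], [3,6], [3,7], [4,6], [4,7], [5,8], [6,7]
  2-simplices (10): [0,3,4], [0,3,6], [0,3,7], [0,4,6], [0,4,7], [0,6,7], [3,4,6], [3,4,7], [3,6,7], [4,6,7]
  3-simplices (5): [0,3,4,6], [0,3,4,7], [0,3,6,7], [0,4,6,7], [3,4,6,7]

so the chain groups are C_0 ≅ Z^9, C_1 ≅ Z^14, C_2 ≅ Z^10, C_3 ≅ Z^5.

The boundary map ∂_1: C_1 → C_0 maps an edge to its endpoints' difference, ∂[p,q] = q − p. For instance
  ∂[3,7] = [7] − [3].
The resulting 9×14 matrix has rank 7, and its Smith normal form has invariant factors (1,1,1,1,1,1,1).

The boundary map ∂_2: C_2 → C_1 acts by ∂[p,q,r] = [q,r] − [p,r] + [p,q]. For instance
  ∂[0,4,7] = [4,7] − [0,7] + [0,4],
  ∂[3,6,7] = [6,7] − [3,7] + [3,6].
This gives a 14×10 integer matrix of rank 6; reducing to Smith normal form yields diagonal entries (1,1,1,1,1,1).

Boundary ∂_3: C_3 → C_2 sends each 3-simplex σ to the alternating sum Σ_i (−1)^i (σ with its i-th vertex removed). For instance
  ∂[0,3,6,7] = [3,6,7] − [0,6,7] + [0,3,7] − [0,3,6],
  ∂[0,3,4,7] = [3,4,7] − [0,4,7] + [0,3,7] − [0,3,4].
The resulting 10×5 matrix has rank 4, and its Smith normal form has invariant factors (1,1,1,1).

Computing H_k = (kernel of ∂_k) / (image of ∂_{k+1}):

  H_0: rank C_0 − rank ∂_1 = 9 − 7 = 2, and the invariant factors of ∂_1 are all 1, so H_0 ≅ Z^2.
  H_1: rank ker ∂_1 − rank ∂_2 = (14 − 7) − 6 = 1, and the invariant factors of ∂_2 are all 1, so H_1 ≅ Z.
  H_2: rank ker ∂_2 − rank ∂_3 = (10 − 6) − 4 = 0, and the invariant factors of ∂_3 are all 1, so H_2 ≅ 0.
  H_3: rank ker ∂_3 − rank ∂_4 = (5 − 4) − 0 = 1, and there is no ∂_4, so H_3 ≅ Z.

H_0 ≅ Z^2,  H_1 ≅ Z,  H_2 = 0,  H_3 ≅ Z.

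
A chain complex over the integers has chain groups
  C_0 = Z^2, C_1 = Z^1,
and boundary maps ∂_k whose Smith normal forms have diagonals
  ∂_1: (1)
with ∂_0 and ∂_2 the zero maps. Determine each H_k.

H_0: b_0 = 2 − 0 − 1 = 1; torsion from ∂_1 factors > 1: none. So H_0 ≅ Z.
H_1: b_1 = 1 − 1 − 0 = 0; torsion from ∂_2 factors > 1: none. So H_1 ≅ 0.

H_0 ≅ Z,  H_1 = 0.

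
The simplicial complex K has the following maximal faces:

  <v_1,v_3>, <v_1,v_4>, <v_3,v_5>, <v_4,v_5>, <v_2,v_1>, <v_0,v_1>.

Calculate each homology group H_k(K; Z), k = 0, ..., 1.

Take the total order v_0 < v_1 < v_2 < v_3 < v_4 < v_5 on the vertex set. Then K (dimension 1) consists of the simplices:

  0-simplices (6): [v_0], [v_1], [v_2], [v_3], [v_4], [v_5]
  1-simplices (6): [v_0,v_1], [v_1,v_2], [v_1,v_3], [v_1,v_4], [v_3,v_5], [v_4,v_5]

so the chain groups are C_0 ≅ Z^6, C_1 ≅ Z^6.

The boundary map ∂_1: C_1 → C_0 maps an edge to its endpoints' difference, ∂[p,q] = q − p. For instance
  ∂[v_1,v_3] = [v_3] − [v_1].
This gives a 6×6 integer matrix of rank 5; reducing to Smith normal form yields diagonal entries (1,1,1,1,1).

Computing H_k = (kernel of ∂_k) / (image of ∂_{k+1}):

  H_0: rank C_0 − rank ∂_1 = 6 − 5 = 1, and the invariant factors of ∂_1 are all 1, so H_0 ≅ Z.
  H_1: rank ker ∂_1 − rank ∂_2 = (6 − 5) − 0 = 1, and there is no ∂_2, so H_1 ≅ Z.

H_0 ≅ Z,  H_1 ≅ Z.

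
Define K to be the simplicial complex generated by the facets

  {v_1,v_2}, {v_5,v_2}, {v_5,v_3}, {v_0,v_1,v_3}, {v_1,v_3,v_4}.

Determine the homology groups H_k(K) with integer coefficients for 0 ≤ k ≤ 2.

Take the total order v_0 < v_1 < v_2 < v_3 < v_4 < v_5 on the vertex set. Then K (dimension 2) consists of the simplices:

  0-simplices (6): [v_0], [v_1], [v_2], [v_3], [v_4], [v_5]
  1-simplices (8): [v_0,v_1], [v_0,v_3], [v_1,v_2], [v_1,v_3], [v_1,v_4], [v_2,v_5], [v_3,v_4], [v_3,v_5]
  2-simplices (2): [v_0,v_1,v_3], [v_1,v_3,v_4]

Hence C_0 ≅ Z^6, C_1 ≅ Z^8, C_2 ≅ Z^2.

∂_1: C_1 → C_0 sends each edge [p,q] (with p < q) to q − p.
This gives a 6×8 integer matrix of rank 5; reducing to Smith normal form yields diagonal entries (1,1,1,1,1).

Boundary ∂_2: C_2 → C_1 maps a triangle to the signed sum of its edges. For instance
  ∂[v_1,v_3,v_4] = [v_3,v_4] − [v_1,v_4] + [v_1,v_3],
  ∂[v_0,v_1,v_3] = [v_1,v_3] − [v_0,v_3] + [v_0,v_1].
This gives a 8×2 integer matrix of rank 2; reducing to Smith normal form yields diagonal entries (1,1).

Computing H_k = (kernel of ∂_k) / (image of ∂_{k+1}):

  H_0: rank C_0 − rank ∂_1 = 6 − 5 = 1, and the invariant factors of ∂_1 are all 1, so H_0 = Z.
  H_1: rank ker ∂_1 − rank ∂_2 = (8 − 5) − 2 = 1, and the invariant factors of ∂_2 are all 1, so H_1 = Z.
  H_2: rank ker ∂_2 − rank ∂_3 = (2 − 2) − 0 = 0, and there is no ∂_3, so H_2 = 0.

As a check, the Euler characteristic is 6 − 8 + 2 = 0, which agrees with 1 − 1 + 0 = 0.

H_0 ≅ Z,  H_1 ≅ Z,  H_2 = 0.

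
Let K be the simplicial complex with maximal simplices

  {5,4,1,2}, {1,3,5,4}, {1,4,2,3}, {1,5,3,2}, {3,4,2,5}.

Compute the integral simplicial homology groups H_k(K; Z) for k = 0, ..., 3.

H_0 = Z,  H_1 = 0,  H_2 = 0,  H_3 = Z.

Take the total order 1 < 2 < 3 < 4 < 5 on the vertex set. Then K (dimension 3) consists of the simplices:

  0-simplices (5): [1], [2], [3], [4], [5]
  1-simplices (10): [1,2], [1,3], [1,4], [1,5], [2,3], [2,4], [2,5], [3,4], [3,5], [4,5]
  2-simplices (10): [1,2,3], [1,2,4], [1,2,5], [1,3,4], [1,3,5], [1,4,5], [2,3,4], [2,3,5], [2,4,5], [3,4,5]
  3-simplices (5): [1,2,3,4], [1,2,3,5], [1,2,4,5], [1,3,4,5], [2,3,4,5]

so the chain groups are C_0 ≅ Z^5, C_1 ≅ Z^10, C_2 ≅ Z^10, C_3 ≅ Z^5.

∂_1: C_1 → C_0 maps an edge to its endpoints' difference, ∂[p,q] = q − p.
This gives a 5×10 integer matrix of rank 4; reducing to Smith normal form yields diagonal entries (1,1,1,1).

∂_2: C_2 → C_1 maps a triangle to the signed sum of its edges. For instance
  ∂[2,3,5] = [3,5] − [2,5] + [2,3],
  ∂[2,3,4] = [3,4] − [2,4] + [2,3].
This gives a 10×10 integer matrix of rank 6; reducing to Smith normal form yields diagonal entries (1,1,1,1,1,1).

∂_3: C_3 → C_2 sends each 3-simplex σ to the alternating sum Σ_i (−1)^i (σ with its i-th vertex removed). For instance
  ∂[1,3,4,5] = [3,4,5] − [1,4,5] + [1,3,5] − [1,3,4],
  ∂[1,2,3,4] = [2,3,4] − [1,3,4] + [1,2,4] − [1,2,3].
The 10×5 boundary matrix has rank 4 and Smith normal form diag(1,1,1,1).

Now H_k = ker ∂_k / im ∂_{k+1}, so:

  H_0: rank C_0 − rank ∂_1 = 5 − 4 = 1, and the invariant factors of ∂_1 are all 1, so H_0 ≅ Z.
  H_1: rank ker ∂_1 − rank ∂_2 = (10 − 4) − 6 = 0, and the invariant factors of ∂_2 are all 1, so H_1 ≅ 0.
  H_2: rank ker ∂_2 − rank ∂_3 = (10 − 6) − 4 = 0, and the invariant factors of ∂_3 are all 1, so H_2 ≅ 0.
  H_3: rank ker ∂_3 − rank ∂_4 = (5 − 4) − 0 = 1, and there is no ∂_4, so H_3 ≅ Z.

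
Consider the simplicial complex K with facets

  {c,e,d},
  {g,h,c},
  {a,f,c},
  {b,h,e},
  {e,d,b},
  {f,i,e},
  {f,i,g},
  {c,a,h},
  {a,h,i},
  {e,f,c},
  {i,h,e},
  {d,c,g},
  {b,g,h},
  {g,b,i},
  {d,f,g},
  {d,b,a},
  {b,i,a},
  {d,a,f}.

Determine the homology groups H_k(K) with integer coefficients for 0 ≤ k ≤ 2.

Order the vertices as a < b < c < d < e < f < g < h < i. Listing each simplex with vertices in this order, K has dimension 2 with simplices:

  0-simplices (9): a, b, c, d, e, f, g, h, i
  1-simplices (27): ab, ac, ad, af, ah, ai, bd, be, bg, bh, bi, cd, ce, cf, cg, ch, de, df, dg, ef, eh, ei, fg, fi, gh, gi, hi
  2-simplices (18): abd, abi, acf, ach, adf, ahi, bde, beh, bgh, bgi, cde, cdg, cef, cgh, dfg, efi, ehi, fgi

Hence C_0 ≅ Z^9, C_1 ≅ Z^27, C_2 ≅ Z^18.

The boundary map ∂_1: C_1 → C_0 is given by ∂[p,q] = [q] − [p]. For instance
  ∂ad = d − a.
This gives a 9×27 integer matrix of rank 8; reducing to Smith normal form yields diagonal entries (1,1,1,1,1,1,1,1).

∂_2: C_2 → C_1 acts by ∂[p,q,r] = [q,r] − [p,r] + [p,q]. For instance
  ∂dfg = fg − dg + df,
  ∂ahi = hi − ai + ah.
As a 27×18 matrix over Z this has rank 18, with invariant factors (1,1,1,1,1,1,1,1,1,1,1,1,1,1,1,1,1,2).

Computing H_k = (kernel of ∂_k) / (image of ∂_{k+1}):

  H_0: rank C_0 − rank ∂_1 = 9 − 8 = 1, and the invariant factors of ∂_1 are all 1, so H_0 = Z.
  H_1: rank ker ∂_1 − rank ∂_2 = (27 − 8) − 18 = 1, and ∂_2 has invariant factor 2 > 1, so H_1 = Z ⊕ Z_2.
  H_2: rank ker ∂_2 − rank ∂_3 = (18 − 18) − 0 = 0, and there is no ∂_3, so H_2 = 0.

As a check, the Euler characteristic is 9 − 27 + 18 = 0, which agrees with 1 − 1 + 0 = 0.

H_0 ≅ Z,  H_1 ≅ Z ⊕ Z_2,  H_2 = 0.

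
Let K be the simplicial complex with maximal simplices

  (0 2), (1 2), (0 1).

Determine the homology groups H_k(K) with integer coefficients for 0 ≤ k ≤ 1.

H_0 = Z,  H_1 = Z.

Take the total order 0 < 1 < 2 on the vertex set. Then K (dimension 1) consists of the simplices:

  0-simplices (3): [0], [1], [2]
  1-simplices (3): [0,1], [0,2], [1,2]

so the chain groups are C_0 ≅ Z^3, C_1 ≅ Z^3.

Boundary ∂_1: C_1 → C_0 is given by ∂[p,q] = [q] − [p].
The resulting 3×3 matrix has rank 2, and its Smith normal form has invariant factors (1,1).

Reading off H_k = ker ∂_k / im ∂_{k+1}:

  H_0: rank C_0 − rank ∂_1 = 3 − 2 = 1, and the invariant factors of ∂_1 are all 1, so H_0 = Z.
  H_1: rank ker ∂_1 − rank ∂_2 = (3 − 2) − 0 = 1, and there is no ∂_2, so H_1 = Z.

(K is a triangulation of the circle S^1.)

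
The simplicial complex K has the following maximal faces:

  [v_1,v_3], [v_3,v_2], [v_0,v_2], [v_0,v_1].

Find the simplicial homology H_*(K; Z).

Order the vertices as v_0 < v_1 < v_2 < v_3. Listing each simplex with vertices in this order, K has dimension 1 with simplices:

  0-simplices (4): [v_0], [v_1], [v_2], [v_3]
  1-simplices (4): [v_0,v_1], [v_0,v_2], [v_1,v_3], [v_2,v_3]

so the chain groups are C_0 ≅ Z^4, C_1 ≅ Z^4.

Boundary ∂_1: C_1 → C_0 maps an edge to its endpoints' difference, ∂[p,q] = q − p. For instance
  ∂[v_0,v_1] = [v_1] − [v_0].
The resulting 4×4 matrix has rank 3, and its Smith normal form has invariant factors (1,1,1).

Reading off H_k = ker ∂_k / im ∂_{k+1}:

  H_0: rank C_0 − rank ∂_1 = 4 − 3 = 1, and the invariant factors of ∂_1 are all 1, so H_0 = Z.
  H_1: rank ker ∂_1 − rank ∂_2 = (4 − 3) − 0 = 1, and there is no ∂_2, so H_1 = Z.

(K is a triangulation of the circle S^1.)

H_0 ≅ Z,  H_1 ≅ Z.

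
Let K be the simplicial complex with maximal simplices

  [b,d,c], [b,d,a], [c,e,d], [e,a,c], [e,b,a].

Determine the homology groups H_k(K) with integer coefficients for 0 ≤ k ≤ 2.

H_0 = Z,  H_1 = Z,  H_2 = 0.

Order the vertices as a < b < c < d < e. Listing each simplex with vertices in this order, K has dimension 2 with simplices:

  0-simplices (5): a, b, c, d, e
  1-simplices (10): ab, ac, ad, ae, bc, bd, be, cd, ce, de
  2-simplices (5): abd, abe, ace, bcd, cde

giving chain groups C_0 ≅ Z^5, C_1 ≅ Z^10, C_2 ≅ Z^5.

Boundary ∂_1: C_1 → C_0 sends each edge [p,q] (with p < q) to q − p.
This gives a 5×10 integer matrix of rank 4; reducing to Smith normal form yields diagonal entries (1,1,1,1).

Boundary ∂_2: C_2 → C_1 maps a triangle to the signed sum of its edges. For instance
  ∂abe = be − ae + ab,
  ∂cde = de − ce + cd.
The 10×5 boundary matrix has rank 5 and Smith normal form diag(1,1,1,1,1).

Computing H_k = (kernel of ∂_k) / (image of ∂_{k+1}):

  H_0: rank C_0 − rank ∂_1 = 5 − 4 = 1, and the invariant factors of ∂_1 are all 1, so H_0 = Z.
  H_1: rank ker ∂_1 − rank ∂_2 = (10 − 4) − 5 = 1, and the invariant factors of ∂_2 are all 1, so H_1 = Z.
  H_2: rank ker ∂_2 − rank ∂_3 = (5 − 5) − 0 = 0, and there is no ∂_3, so H_2 = 0.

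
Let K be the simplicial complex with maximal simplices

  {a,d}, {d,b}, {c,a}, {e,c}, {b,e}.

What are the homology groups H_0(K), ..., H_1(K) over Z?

H_0 = Z,  H_1 = Z.

We work with the vertex ordering a < b < c < d < e. The simplices of K, each written with vertices in increasing order, are:

  0-simplices (5): a, b, c, d, e
  1-simplices (5): ac, ad, bd, be, ce

giving chain groups C_0 ≅ Z^5, C_1 ≅ Z^5.

Boundary ∂_1: C_1 → C_0 sends each edge [p,q] (with p < q) to q − p.
The resulting 5×5 matrix has rank 4, and its Smith normal form has invariant factors (1,1,1,1).

Now H_k = ker ∂_k / im ∂_{k+1}, so:

  H_0: rank C_0 − rank ∂_1 = 5 − 4 = 1, and the invariant factors of ∂_1 are all 1, so H_0 ≅ Z.
  H_1: rank ker ∂_1 − rank ∂_2 = (5 − 4) − 0 = 1, and there is no ∂_2, so H_1 ≅ Z.

(K is a triangulation of the circle S^1.)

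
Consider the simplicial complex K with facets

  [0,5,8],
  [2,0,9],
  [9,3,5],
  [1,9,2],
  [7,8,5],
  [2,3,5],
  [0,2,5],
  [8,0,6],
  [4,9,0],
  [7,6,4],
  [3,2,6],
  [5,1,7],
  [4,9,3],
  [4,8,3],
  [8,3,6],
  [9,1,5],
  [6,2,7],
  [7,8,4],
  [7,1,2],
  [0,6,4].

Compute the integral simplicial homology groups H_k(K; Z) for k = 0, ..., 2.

Fix the vertex order 0 < 1 < 2 < 3 < 4 < 5 < 6 < 7 < 8 < 9 and write every simplex with vertices in increasing order. Then dim K = 2 and the simplices of K are:

  0-simplices (10): [0], [1], [2], [3], [4], [5], [6], [7], [8], [9]
  1-simplices (30): (30 of them)
  2-simplices (20): (20 of them)

so the chain groups are C_0 ≅ Z^10, C_1 ≅ Z^30, C_2 ≅ Z^20.

The boundary map ∂_1: C_1 → C_0 maps an edge to its endpoints' difference, ∂[p,q] = q − p. For instance
  ∂[5,9] = [9] − [5].
The resulting 10×30 matrix has rank 9, and its Smith normal form has invariant factors (1,1,1,1,1,1,1,1,1).

∂_2: C_2 → C_1 sends each 2-simplex [p,q,r] to [q,r] − [p,r] + [p,q]. For instance
  ∂[3,4,8] = [4,8] − [3,8] + [3,4],
  ∂[2,3,6] = [3,6] − [2,6] + [2,3].
The resulting 30×20 matrix has rank 20, and its Smith normal form has invariant factors (1,1,1,1,1,1,1,1,1,1,1,1,1,1,1,1,1,1,1,2).

Computing H_k = (kernel of ∂_k) / (image of ∂_{k+1}):

  H_0: rank C_0 − rank ∂_1 = 10 − 9 = 1, and the invariant factors of ∂_1 are all 1, so H_0 = Z.
  H_1: rank ker ∂_1 − rank ∂_2 = (30 − 9) − 20 = 1, and ∂_2 has invariant factor 2 > 1, so H_1 = Z ⊕ Z/2.
  H_2: rank ker ∂_2 − rank ∂_3 = (20 − 20) − 0 = 0, and there is no ∂_3, so H_2 = 0.

H_0 ≅ Z,  H_1 ≅ Z ⊕ Z/2,  H_2 = 0.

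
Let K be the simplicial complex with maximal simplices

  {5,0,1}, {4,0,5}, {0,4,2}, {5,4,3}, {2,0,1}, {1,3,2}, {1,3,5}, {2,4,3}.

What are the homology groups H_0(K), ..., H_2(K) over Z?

Take the total order 0 < 1 < 2 < 3 < 4 < 5 on the vertex set. Then K (dimension 2) consists of the simplices:

  0-simplices (6): [0], [1], [2], [3], [4], [5]
  1-simplices (12): [0,1], [0,2], [0,4], [0,5], [1,2], [1,3], [1,5], [2,3], [2,4], [3,4], [3,5], [4,5]
  2-simplices (8): [0,1,2], [0,1,5], [0,2,4], [0,4,5], [1,2,3], [1,3,5], [2,3,4], [3,4,5]

Hence C_0 ≅ Z^6, C_1 ≅ Z^12, C_2 ≅ Z^8.

Boundary ∂_1: C_1 → C_0 maps an edge to its endpoints' difference, ∂[p,q] = q − p. For instance
  ∂[0,2] = [2] − [0].
This gives a 6×12 integer matrix of rank 5; reducing to Smith normal form yields diagonal entries (1,1,1,1,1).

∂_2: C_2 → C_1 acts by ∂[p,q,r] = [q,r] − [p,r] + [p,q]. For instance
  ∂[0,2,4] = [2,4] − [0,4] + [0,2],
  ∂[2,3,4] = [3,4] − [2,4] + [2,3].
As a 12×8 matrix over Z this has rank 7, with invariant factors (1,1,1,1,1,1,1).

From H_k ≅ ker(∂_k) / im(∂_{k+1}) we obtain:

  H_0: rank C_0 − rank ∂_1 = 6 − 5 = 1, and the invariant factors of ∂_1 are all 1, so H_0 = Z.
  H_1: rank ker ∂_1 − rank ∂_2 = (12 − 5) − 7 = 0, and the invariant factors of ∂_2 are all 1, so H_1 = 0.
  H_2: rank ker ∂_2 − rank ∂_3 = (8 − 7) − 0 = 1, and there is no ∂_3, so H_2 = Z.

As a check, the Euler characteristic is 6 − 12 + 8 = 2, which agrees with 1 − 0 + 1 = 2.
(K is a triangulation of the 2-sphere S^2.)

H_0 = Z,  H_1 = 0,  H_2 = Z.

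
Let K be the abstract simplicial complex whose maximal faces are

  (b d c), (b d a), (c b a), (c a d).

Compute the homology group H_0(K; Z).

Order the vertices as a < b < c < d. Listing each simplex with vertices in this order, K has dimension 2 with simplices:

  0-simplices (4): a, b, c, d
  1-simplices (6): ab, ac, ad, bc, bd, cd
  2-simplices (4): abc, abd, acd, bcd

Hence C_0 ≅ Z^4, C_1 ≅ Z^6, C_2 ≅ Z^4.

∂_1: C_1 → C_0 is given by ∂[p,q] = [q] − [p].
The resulting 4×6 matrix has rank 3, and its Smith normal form has invariant factors (1,1,1).

Boundary ∂_2: C_2 → C_1 maps a triangle to the signed sum of its edges. For instance
  ∂abc = bc − ac + ab,
  ∂acd = cd − ad + ac.
As a 6×4 matrix over Z this has rank 3, with invariant factors (1,1,1).

Now H_k = ker ∂_k / im ∂_{k+1}, so:

  H_0: rank C_0 − rank ∂_1 = 4 − 3 = 1, and the invariant factors of ∂_1 are all 1, so H_0 ≅ Z.

(K is a triangulation of the 2-sphere S^2.)

H_0 ≅ Z.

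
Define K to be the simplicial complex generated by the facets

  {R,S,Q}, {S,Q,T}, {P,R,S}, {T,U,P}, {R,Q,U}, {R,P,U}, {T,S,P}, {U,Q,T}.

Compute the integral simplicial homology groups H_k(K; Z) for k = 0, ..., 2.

We work with the vertex ordering P < Q < R < S < T < U. The simplices of K, each written with vertices in increasing order, are:

  0-simplices (6): P, Q, R, S, T, U
  1-simplices (12): PR, PS, PT, PU, QR, QS, QT, QU, RS, RU, ST, TU
  2-simplices (8): PRS, PRU, PST, PTU, QRS, QRU, QST, QTU

Hence C_0 ≅ Z^6, C_1 ≅ Z^12, C_2 ≅ Z^8.

∂_1: C_1 → C_0 is given by ∂[p,q] = [q] − [p]. For instance
  ∂QT = T − Q.
The resulting 6×12 matrix has rank 5, and its Smith normal form has invariant factors (1,1,1,1,1).

The boundary map ∂_2: C_2 → C_1 acts by ∂[p,q,r] = [q,r] − [p,r] + [p,q]. For instance
  ∂QRS = RS − QS + QR,
  ∂PTU = TU − PU + PT.
This gives a 12×8 integer matrix of rank 7; reducing to Smith normal form yields diagonal entries (1,1,1,1,1,1,1).

Now H_k = ker ∂_k / im ∂_{k+1}, so:

  H_0: rank C_0 − rank ∂_1 = 6 − 5 = 1, and the invariant factors of ∂_1 are all 1, so H_0 ≅ Z.
  H_1: rank ker ∂_1 − rank ∂_2 = (12 − 5) − 7 = 0, and the invariant factors of ∂_2 are all 1, so H_1 ≅ 0.
  H_2: rank ker ∂_2 − rank ∂_3 = (8 − 7) − 0 = 1, and there is no ∂_3, so H_2 ≅ Z.

H_0 ≅ Z,  H_1 = 0,  H_2 ≅ Z.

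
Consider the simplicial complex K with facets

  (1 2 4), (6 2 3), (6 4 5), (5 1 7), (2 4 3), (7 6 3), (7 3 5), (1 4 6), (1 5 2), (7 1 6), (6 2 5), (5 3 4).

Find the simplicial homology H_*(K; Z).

H_0 = Z,  H_1 = Z_2,  H_2 = 0.

Take the total order 1 < 2 < 3 < 4 < 5 < 6 < 7 on the vertex set. Then K (dimension 2) consists of the simplices:

  0-simplices (7): [1], [2], [3], [4], [5], [6], [7]
  1-simplices (18): [1,2], [1,4], [1,5], [1,6], [1,7], [2,3], [2,4], [2,5], [2,6], [3,4], [3,5], [3,6], [3,7], [4,5], [4,6], [5,6], [5,7], [6,7]
  2-simplices (12): [1,2,4], [1,2,5], [1,4,6], [1,5,7], [1,6,7], [2,3,4], [2,3,6], [2,5,6], [3,4,5], [3,5,7], [3,6,7], [4,5,6]

so the chain groups are C_0 ≅ Z^7, C_1 ≅ Z^18, C_2 ≅ Z^12.

Boundary ∂_1: C_1 → C_0 is given by ∂[p,q] = [q] − [p]. For instance
  ∂[1,2] = [2] − [1].
The 7×18 boundary matrix has rank 6 and Smith normal form diag(1,1,1,1,1,1).

The boundary map ∂_2: C_2 → C_1 maps a triangle to the signed sum of its edges. For instance
  ∂[2,3,6] = [3,6] − [2,6] + [2,3],
  ∂[3,4,5] = [4,5] − [3,5] + [3,4].
As a 18×12 matrix over Z this has rank 12, with invariant factors (1,1,1,1,1,1,1,1,1,1,1,2).

Now H_k = ker ∂_k / im ∂_{k+1}, so:

  H_0: rank C_0 − rank ∂_1 = 7 − 6 = 1, and the invariant factors of ∂_1 are all 1, so H_0 = Z.
  H_1: rank ker ∂_1 − rank ∂_2 = (18 − 6) − 12 = 0, and ∂_2 has invariant factor 2 > 1, so H_1 = Z_2.
  H_2: rank ker ∂_2 − rank ∂_3 = (12 − 12) − 0 = 0, and there is no ∂_3, so H_2 = 0.

As a check, the Euler characteristic is 7 − 18 + 12 = 1, which agrees with 1 − 0 + 0 = 1.
(K is a triangulation of the real projective plane RP^2.)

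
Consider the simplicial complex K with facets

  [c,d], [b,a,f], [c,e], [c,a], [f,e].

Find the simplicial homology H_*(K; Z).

Order the vertices as a < b < c < d < e < f. Listing each simplex with vertices in this order, K has dimension 2 with simplices:

  0-simplices (6): a, b, c, d, e, f
  1-simplices (7): ab, ac, af, bf, cd, ce, ef
  2-simplices (1): abf

so the chain groups are C_0 ≅ Z^6, C_1 ≅ Z^7, C_2 ≅ Z^1.

Boundary ∂_1: C_1 → C_0 sends each edge [p,q] (with p < q) to q − p. For instance
  ∂ce = e − c.
As a 6×7 matrix over Z this has rank 5, with invariant factors (1,1,1,1,1).

Boundary ∂_2: C_2 → C_1 maps a triangle to the signed sum of its edges. For instance
  ∂abf = bf − af + ab.
The 7×1 boundary matrix has rank 1 and Smith normal form diag(1).

Computing H_k = (kernel of ∂_k) / (image of ∂_{k+1}):

  H_0: rank C_0 − rank ∂_1 = 6 − 5 = 1, and the invariant factors of ∂_1 are all 1, so H_0 ≅ Z.
  H_1: rank ker ∂_1 − rank ∂_2 = (7 − 5) − 1 = 1, and the invariant factors of ∂_2 are all 1, so H_1 ≅ Z.
  H_2: rank ker ∂_2 − rank ∂_3 = (1 − 1) − 0 = 0, and there is no ∂_3, so H_2 ≅ 0.

As a check, the Euler characteristic is 6 − 7 + 1 = 0, which agrees with 1 − 1 + 0 = 0.

H_0 ≅ Z,  H_1 ≅ Z,  H_2 = 0.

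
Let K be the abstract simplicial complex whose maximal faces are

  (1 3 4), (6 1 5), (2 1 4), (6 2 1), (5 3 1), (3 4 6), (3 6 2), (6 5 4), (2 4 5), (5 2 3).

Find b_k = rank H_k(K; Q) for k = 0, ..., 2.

Order the vertices as 1 < 2 < 3 < 4 < 5 < 6. Listing each simplex with vertices in this order, K has dimension 2 with simplices:

  0-simplices (6): [1], [2], [3], [4], [5], [6]
  1-simplices (15): [1,2], [1,3], [1,4], [1,5], [1,6], [2,3], [2,4], [2,5], [2,6], [3,4], [3,5], [3,6], [4,5], [4,6], [5,6]
  2-simplices (10): [1,2,4], [1,2,6], [1,3,4], [1,3,5], [1,5,6], [2,3,5], [2,3,6], [2,4,5], [3,4,6], [4,5,6]

giving chain groups C_0 ≅ Z^6, C_1 ≅ Z^15, C_2 ≅ Z^10.

Boundary ∂_1: C_1 → C_0 sends each edge [p,q] (with p < q) to q − p.
The 6×15 boundary matrix has rank 5 and Smith normal form diag(1,1,1,1,1).

The boundary map ∂_2: C_2 → C_1 maps a triangle to the signed sum of its edges. For instance
  ∂[3,4,6] = [4,6] − [3,6] + [3,4],
  ∂[2,3,5] = [3,5] − [2,5] + [2,3].
This gives a 15×10 integer matrix of rank 10; reducing to Smith normal form yields diagonal entries (1,1,1,1,1,1,1,1,1,2).

Reading off H_k = ker ∂_k / im ∂_{k+1}:

  H_0: rank C_0 − rank ∂_1 = 6 − 5 = 1, and the invariant factors of ∂_1 are all 1, so H_0 ≅ Z.
  H_1: rank ker ∂_1 − rank ∂_2 = (15 − 5) − 10 = 0, and ∂_2 has invariant factor 2 > 1, so H_1 ≅ Z/2.
  H_2: rank ker ∂_2 − rank ∂_3 = (10 − 10) − 0 = 0, and there is no ∂_3, so H_2 ≅ 0.

(K is a triangulation of the real projective plane RP^2.)

Hence the Betti numbers are b_0 = 1, b_1 = 0, b_2 = 0.

b_0 = 1, b_1 = 0, b_2 = 0.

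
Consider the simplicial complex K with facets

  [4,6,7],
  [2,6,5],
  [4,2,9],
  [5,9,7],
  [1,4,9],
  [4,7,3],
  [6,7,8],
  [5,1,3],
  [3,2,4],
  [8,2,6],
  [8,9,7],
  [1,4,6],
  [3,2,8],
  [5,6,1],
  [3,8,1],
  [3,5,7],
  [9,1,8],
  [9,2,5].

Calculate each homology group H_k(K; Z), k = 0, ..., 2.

H_0 ≅ Z,  H_1 ≅ Z^2,  H_2 ≅ Z.

Take the total order 1 < 2 < 3 < 4 < 5 < 6 < 7 < 8 < 9 on the vertex set. Then K (dimension 2) consists of the simplices:

  0-simplices (9): [1], [2], [3], [4], [5], [6], [7], [8], [9]
  1-simplices (27): (27 of them)
  2-simplices (18): [1,3,5], [1,3,8], [1,4,6], [1,4,9], [1,5,6], [1,8,9], [2,3,4], [2,3,8], [2,4,9], [2,5,6], [2,5,9], [2,6,8], [3,4,7], [3,5,7], [4,6,7], [5,7,9], [6,7,8], [7,8,9]

Hence C_0 ≅ Z^9, C_1 ≅ Z^27, C_2 ≅ Z^18.

The boundary map ∂_1: C_1 → C_0 maps an edge to its endpoints' difference, ∂[p,q] = q − p. For instance
  ∂[1,9] = [9] − [1].
This gives a 9×27 integer matrix of rank 8; reducing to Smith normal form yields diagonal entries (1,1,1,1,1,1,1,1).

∂_2: C_2 → C_1 sends each 2-simplex [p,q,r] to [q,r] − [p,r] + [p,q]. For instance
  ∂[2,3,4] = [3,4] − [2,4] + [2,3],
  ∂[1,5,6] = [5,6] − [1,6] + [1,5].
As a 27×18 matrix over Z this has rank 17, with invariant factors (1,1,1,1,1,1,1,1,1,1,1,1,1,1,1,1,1).

Now H_k = ker ∂_k / im ∂_{k+1}, so:

  H_0: rank C_0 − rank ∂_1 = 9 − 8 = 1, and the invariant factors of ∂_1 are all 1, so H_0 ≅ Z.
  H_1: rank ker ∂_1 − rank ∂_2 = (27 − 8) − 17 = 2, and the invariant factors of ∂_2 are all 1, so H_1 ≅ Z^2.
  H_2: rank ker ∂_2 − rank ∂_3 = (18 − 17) − 0 = 1, and there is no ∂_3, so H_2 ≅ Z.

As a check, the Euler characteristic is 9 − 27 + 18 = 0, which agrees with 1 − 2 + 1 = 0.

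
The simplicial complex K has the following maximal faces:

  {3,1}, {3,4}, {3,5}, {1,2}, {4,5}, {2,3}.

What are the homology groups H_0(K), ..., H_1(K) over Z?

H_0 = Z,  H_1 = Z^2.

Order the vertices as 1 < 2 < 3 < 4 < 5. Listing each simplex with vertices in this order, K has dimension 1 with simplices:

  0-simplices (5): [1], [2], [3], [4], [5]
  1-simplices (6): [1,2], [1,3], [2,3], [3,4], [3,5], [4,5]

giving chain groups C_0 ≅ Z^5, C_1 ≅ Z^6.

Boundary ∂_1: C_1 → C_0 is given by ∂[p,q] = [q] − [p].
As a 5×6 matrix over Z this has rank 4, with invariant factors (1,1,1,1).

Computing H_k = (kernel of ∂_k) / (image of ∂_{k+1}):

  H_0: rank C_0 − rank ∂_1 = 5 − 4 = 1, and the invariant factors of ∂_1 are all 1, so H_0 = Z.
  H_1: rank ker ∂_1 − rank ∂_2 = (6 − 4) − 0 = 2, and there is no ∂_2, so H_1 = Z^2.

As a check, the Euler characteristic is 5 − 6 = -1, which agrees with 1 − 2 = -1.
(K is a triangulation of a wedge of 2 circles.)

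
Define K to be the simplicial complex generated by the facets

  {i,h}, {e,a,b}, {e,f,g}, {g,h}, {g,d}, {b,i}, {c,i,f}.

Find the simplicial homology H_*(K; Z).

H_0 = Z,  H_1 = Z^2,  H_2 = 0.

We work with the vertex ordering a < b < c < d < e < f < g < h < i. The simplices of K, each written with vertices in increasing order, are:

  0-simplices (9): a, b, c, d, e, f, g, h, i
  1-simplices (13): ab, ae, be, bi, cf, ci, dg, ef, eg, fg, fi, gh, hi
  2-simplices (3): abe, cfi, efg

Hence C_0 ≅ Z^9, C_1 ≅ Z^13, C_2 ≅ Z^3.

∂_1: C_1 → C_0 maps an edge to its endpoints' difference, ∂[p,q] = q − p.
The resulting 9×13 matrix has rank 8, and its Smith normal form has invariant factors (1,1,1,1,1,1,1,1).

The boundary map ∂_2: C_2 → C_1 maps a triangle to the signed sum of its edges. For instance
  ∂abe = be − ae + ab,
  ∂cfi = fi − ci + cf.
The 13×3 boundary matrix has rank 3 and Smith normal form diag(1,1,1).

Reading off H_k = ker ∂_k / im ∂_{k+1}:

  H_0: rank C_0 − rank ∂_1 = 9 − 8 = 1, and the invariant factors of ∂_1 are all 1, so H_0 = Z.
  H_1: rank ker ∂_1 − rank ∂_2 = (13 − 8) − 3 = 2, and the invariant factors of ∂_2 are all 1, so H_1 = Z^2.
  H_2: rank ker ∂_2 − rank ∂_3 = (3 − 3) − 0 = 0, and there is no ∂_3, so H_2 = 0.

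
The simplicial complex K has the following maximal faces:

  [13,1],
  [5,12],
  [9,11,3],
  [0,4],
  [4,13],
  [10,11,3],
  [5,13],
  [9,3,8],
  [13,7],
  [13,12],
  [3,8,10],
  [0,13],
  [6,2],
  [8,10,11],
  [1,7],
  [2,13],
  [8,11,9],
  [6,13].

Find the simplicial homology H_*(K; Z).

H_0 = Z^2,  H_1 = Z^4,  H_2 = Z.

K has 14 vertices, 21 edges, 6 triangles.
rank ∂_0 = 0, rank ∂_1 = 12 ⇒ b_0 = 14 − 0 − 12 = 2; all invariant factors of ∂_1 are 1 so no torsion. So H_0 ≅ Z^2.
rank ∂_1 = 12, rank ∂_2 = 5 ⇒ b_1 = 21 − 12 − 5 = 4; all invariant factors of ∂_2 are 1 so no torsion. So H_1 ≅ Z^4.
rank ∂_2 = 5, rank ∂_3 = 0 ⇒ b_2 = 6 − 5 − 0 = 1. So H_2 ≅ Z.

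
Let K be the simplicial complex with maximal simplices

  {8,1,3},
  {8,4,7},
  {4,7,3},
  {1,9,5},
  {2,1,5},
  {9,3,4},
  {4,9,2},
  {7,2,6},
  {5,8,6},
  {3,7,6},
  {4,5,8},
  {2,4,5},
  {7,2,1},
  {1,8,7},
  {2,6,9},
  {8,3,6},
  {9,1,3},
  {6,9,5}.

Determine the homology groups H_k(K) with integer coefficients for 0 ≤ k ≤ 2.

H_0 = Z,  H_1 = Z ⊕ Z_2,  H_2 = 0.

Order the vertices as 1 < 2 < 3 < 4 < 5 < 6 < 7 < 8 < 9. Listing each simplex with vertices in this order, K has dimension 2 with simplices:

  0-simplices (9): [1], [2], [3], [4], [5], [6], [7], [8], [9]
  1-simplices (27): (27 of them)
  2-simplices (18): [1,2,5], [1,2,7], [1,3,8], [1,3,9], [1,5,9], [1,7,8], [2,4,5], [2,4,9], [2,6,7], [2,6,9], [3,4,7], [3,4,9], [3,6,7], [3,6,8], [4,5,8], [4,7,8], [5,6,8], [5,6,9]

Hence C_0 ≅ Z^9, C_1 ≅ Z^27, C_2 ≅ Z^18.

The boundary map ∂_1: C_1 → C_0 sends each edge [p,q] (with p < q) to q − p. For instance
  ∂[6,8] = [8] − [6].
As a 9×27 matrix over Z this has rank 8, with invariant factors (1,1,1,1,1,1,1,1).

The boundary map ∂_2: C_2 → C_1 sends each 2-simplex [p,q,r] to [q,r] − [p,r] + [p,q]. For instance
  ∂[5,6,9] = [6,9] − [5,9] + [5,6],
  ∂[3,6,7] = [6,7] − [3,7] + [3,6].
This gives a 27×18 integer matrix of rank 18; reducing to Smith normal form yields diagonal entries (1,1,1,1,1,1,1,1,1,1,1,1,1,1,1,1,1,2).

Reading off H_k = ker ∂_k / im ∂_{k+1}:

  H_0: rank C_0 − rank ∂_1 = 9 − 8 = 1, and the invariant factors of ∂_1 are all 1, so H_0 ≅ Z.
  H_1: rank ker ∂_1 − rank ∂_2 = (27 − 8) − 18 = 1, and ∂_2 has invariant factor 2 > 1, so H_1 ≅ Z ⊕ Z_2.
  H_2: rank ker ∂_2 − rank ∂_3 = (18 − 18) − 0 = 0, and there is no ∂_3, so H_2 ≅ 0.

As a check, the Euler characteristic is 9 − 27 + 18 = 0, which agrees with 1 − 1 + 0 = 0.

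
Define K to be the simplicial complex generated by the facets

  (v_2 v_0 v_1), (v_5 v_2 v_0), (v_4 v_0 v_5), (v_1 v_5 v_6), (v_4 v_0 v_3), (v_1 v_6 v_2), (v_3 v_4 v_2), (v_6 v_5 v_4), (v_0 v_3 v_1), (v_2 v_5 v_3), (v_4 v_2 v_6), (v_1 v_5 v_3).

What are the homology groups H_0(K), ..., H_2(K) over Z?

We work with the vertex ordering v_0 < v_1 < v_2 < v_3 < v_4 < v_5 < v_6. The simplices of K, each written with vertices in increasing order, are:

  0-simplices (7): [v_0], [v_1], [v_2], [v_3], [v_4], [v_5], [v_6]
  1-simplices (18): (18 of them)
  2-simplices (12): (12 of them)

giving chain groups C_0 ≅ Z^7, C_1 ≅ Z^18, C_2 ≅ Z^12.

The boundary map ∂_1: C_1 → C_0 sends each edge [p,q] (with p < q) to q − p.
The 7×18 boundary matrix has rank 6 and Smith normal form diag(1,1,1,1,1,1).

∂_2: C_2 → C_1 acts by ∂[p,q,r] = [q,r] − [p,r] + [p,q]. For instance
  ∂[v_1,v_3,v_5] = [v_3,v_5] − [v_1,v_5] + [v_1,v_3],
  ∂[v_2,v_3,v_4] = [v_3,v_4] − [v_2,v_4] + [v_2,v_3].
As a 18×12 matrix over Z this has rank 12, with invariant factors (1,1,1,1,1,1,1,1,1,1,1,2).

From H_k ≅ ker(∂_k) / im(∂_{k+1}) we obtain:

  H_0: rank C_0 − rank ∂_1 = 7 − 6 = 1, and the invariant factors of ∂_1 are all 1, so H_0 = Z.
  H_1: rank ker ∂_1 − rank ∂_2 = (18 − 6) − 12 = 0, and ∂_2 has invariant factor 2 > 1, so H_1 = Z_2.
  H_2: rank ker ∂_2 − rank ∂_3 = (12 − 12) − 0 = 0, and there is no ∂_3, so H_2 = 0.

(K is a triangulation of the real projective plane RP^2.)

H_0 = Z,  H_1 = Z_2,  H_2 = 0.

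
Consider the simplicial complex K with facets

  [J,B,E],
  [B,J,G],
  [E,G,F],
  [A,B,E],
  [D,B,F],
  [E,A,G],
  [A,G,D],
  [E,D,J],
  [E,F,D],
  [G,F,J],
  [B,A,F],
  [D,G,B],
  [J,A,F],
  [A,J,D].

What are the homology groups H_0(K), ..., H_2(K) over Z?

H_0 = Z,  H_1 = Z^2,  H_2 = Z.

We work with the vertex ordering A < B < D < E < F < G < J. The simplices of K, each written with vertices in increasing order, are:

  0-simplices (7): A, B, D, E, F, G, J
  1-simplices (21): AB, AD, AE, AF, AG, AJ, BD, BE, BF, BG, BJ, DE, DF, DG, DJ, EF, EG, EJ, FG, FJ, GJ
  2-simplices (14): ABE, ABF, ADG, ADJ, AEG, AFJ, BDF, BDG, BEJ, BGJ, DEF, DEJ, EFG, FGJ

so the chain groups are C_0 ≅ Z^7, C_1 ≅ Z^21, C_2 ≅ Z^14.

Boundary ∂_1: C_1 → C_0 sends each edge [p,q] (with p < q) to q − p. For instance
  ∂DE = E − D.
This gives a 7×21 integer matrix of rank 6; reducing to Smith normal form yields diagonal entries (1,1,1,1,1,1).

∂_2: C_2 → C_1 acts by ∂[p,q,r] = [q,r] − [p,r] + [p,q]. For instance
  ∂BEJ = EJ − BJ + BE,
  ∂ABF = BF − AF + AB.
This gives a 21×14 integer matrix of rank 13; reducing to Smith normal form yields diagonal entries (1,1,1,1,1,1,1,1,1,1,1,1,1).

Now H_k = ker ∂_k / im ∂_{k+1}, so:

  H_0: rank C_0 − rank ∂_1 = 7 − 6 = 1, and the invariant factors of ∂_1 are all 1, so H_0 ≅ Z.
  H_1: rank ker ∂_1 − rank ∂_2 = (21 − 6) − 13 = 2, and the invariant factors of ∂_2 are all 1, so H_1 ≅ Z^2.
  H_2: rank ker ∂_2 − rank ∂_3 = (14 − 13) − 0 = 1, and there is no ∂_3, so H_2 ≅ Z.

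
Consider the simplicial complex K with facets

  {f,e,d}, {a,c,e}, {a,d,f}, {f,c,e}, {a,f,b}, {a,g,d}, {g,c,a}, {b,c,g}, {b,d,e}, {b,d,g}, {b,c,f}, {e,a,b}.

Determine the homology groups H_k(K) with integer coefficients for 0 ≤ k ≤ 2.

H_0 = Z,  H_1 = Z/2Z,  H_2 = 0.

Take the total order a < b < c < d < e < f < g on the vertex set. Then K (dimension 2) consists of the simplices:

  0-simplices (7): a, b, c, d, e, f, g
  1-simplices (18): ab, ac, ad, ae, af, ag, bc, bd, be, bf, bg, ce, cf, cg, de, df, dg, ef
  2-simplices (12): abe, abf, ace, acg, adf, adg, bcf, bcg, bde, bdg, cef, def

giving chain groups C_0 ≅ Z^7, C_1 ≅ Z^18, C_2 ≅ Z^12.

The boundary map ∂_1: C_1 → C_0 sends each edge [p,q] (with p < q) to q − p. For instance
  ∂de = e − d.
This gives a 7×18 integer matrix of rank 6; reducing to Smith normal form yields diagonal entries (1,1,1,1,1,1).

Boundary ∂_2: C_2 → C_1 acts by ∂[p,q,r] = [q,r] − [p,r] + [p,q]. For instance
  ∂ace = ce − ae + ac,
  ∂bcg = cg − bg + bc.
As a 18×12 matrix over Z this has rank 12, with invariant factors (1,1,1,1,1,1,1,1,1,1,1,2).

Reading off H_k = ker ∂_k / im ∂_{k+1}:

  H_0: rank C_0 − rank ∂_1 = 7 − 6 = 1, and the invariant factors of ∂_1 are all 1, so H_0 ≅ Z.
  H_1: rank ker ∂_1 − rank ∂_2 = (18 − 6) − 12 = 0, and ∂_2 has invariant factor 2 > 1, so H_1 ≅ Z/2Z.
  H_2: rank ker ∂_2 − rank ∂_3 = (12 − 12) − 0 = 0, and there is no ∂_3, so H_2 ≅ 0.

(K is a triangulation of the real projective plane RP^2.)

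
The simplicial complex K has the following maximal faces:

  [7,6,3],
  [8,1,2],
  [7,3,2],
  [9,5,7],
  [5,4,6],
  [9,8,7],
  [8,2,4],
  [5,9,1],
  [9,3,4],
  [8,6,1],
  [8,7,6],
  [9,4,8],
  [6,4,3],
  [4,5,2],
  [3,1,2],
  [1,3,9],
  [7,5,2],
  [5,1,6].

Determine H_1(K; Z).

K has 9 vertices, 27 edges, 18 triangles.
rank ∂_1 = 8, rank ∂_2 = 17 ⇒ b_1 = 27 − 8 − 17 = 2; all invariant factors of ∂_2 are 1 so no torsion. So H_1 ≅ Z^2.

H_1 ≅ Z^2.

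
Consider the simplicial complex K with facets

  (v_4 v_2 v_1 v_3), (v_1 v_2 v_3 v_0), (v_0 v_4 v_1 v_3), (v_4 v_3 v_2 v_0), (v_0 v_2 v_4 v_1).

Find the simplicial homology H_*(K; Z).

H_0 = Z,  H_1 = 0,  H_2 = 0,  H_3 = Z.

Fix the vertex order v_0 < v_1 < v_2 < v_3 < v_4 and write every simplex with vertices in increasing order. Then dim K = 3 and the simplices of K are:

  0-simplices (5): [v_0], [v_1], [v_2], [v_3], [v_4]
  1-simplices (10): [v_0,v_1], [v_0,v_2], [v_0,v_3], [v_0,v_4], [v_1,v_2], [v_1,v_3], [v_1,v_4], [v_2,v_3], [v_2,v_4], [v_3,v_4]
  2-simplices (10): [v_0,v_1,v_2], [v_0,v_1,v_3], [v_0,v_1,v_4], [v_0,v_2,v_3], [v_0,v_2,v_4], [v_0,v_3,v_4], [v_1,v_2,v_3], [v_1,v_2,v_4], [v_1,v_3,v_4], [v_2,v_3,v_4]
  3-simplices (5): [v_0,v_1,v_2,v_3], [v_0,v_1,v_2,v_4], [v_0,v_1,v_3,v_4], [v_0,v_2,v_3,v_4], [v_1,v_2,v_3,v_4]

so the chain groups are C_0 ≅ Z^5, C_1 ≅ Z^10, C_2 ≅ Z^10, C_3 ≅ Z^5.

∂_1: C_1 → C_0 is given by ∂[p,q] = [q] − [p].
This gives a 5×10 integer matrix of rank 4; reducing to Smith normal form yields diagonal entries (1,1,1,1).

Boundary ∂_2: C_2 → C_1 maps a triangle to the signed sum of its edges. For instance
  ∂[v_0,v_3,v_4] = [v_3,v_4] − [v_0,v_4] + [v_0,v_3],
  ∂[v_1,v_2,v_4] = [v_2,v_4] − [v_1,v_4] + [v_1,v_2].
The resulting 10×10 matrix has rank 6, and its Smith normal form has invariant factors (1,1,1,1,1,1).

The boundary map ∂_3: C_3 → C_2 sends each 3-simplex σ to the alternating sum Σ_i (−1)^i (σ with its i-th vertex removed). For instance
  ∂[v_0,v_2,v_3,v_4] = [v_2,v_3,v_4] − [v_0,v_3,v_4] + [v_0,v_2,v_4] − [v_0,v_2,v_3],
  ∂[v_1,v_2,v_3,v_4] = [v_2,v_3,v_4] − [v_1,v_3,v_4] + [v_1,v_2,v_4] − [v_1,v_2,v_3].
As a 10×5 matrix over Z this has rank 4, with invariant factors (1,1,1,1).

Now H_k = ker ∂_k / im ∂_{k+1}, so:

  H_0: rank C_0 − rank ∂_1 = 5 − 4 = 1, and the invariant factors of ∂_1 are all 1, so H_0 = Z.
  H_1: rank ker ∂_1 − rank ∂_2 = (10 − 4) − 6 = 0, and the invariant factors of ∂_2 are all 1, so H_1 = 0.
  H_2: rank ker ∂_2 − rank ∂_3 = (10 − 6) − 4 = 0, and the invariant factors of ∂_3 are all 1, so H_2 = 0.
  H_3: rank ker ∂_3 − rank ∂_4 = (5 − 4) − 0 = 1, and there is no ∂_4, so H_3 = Z.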